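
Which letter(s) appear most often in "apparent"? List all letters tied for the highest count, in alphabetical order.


Word: "apparent"
Letter counts:
  'a': 2
  'e': 1
  'n': 1
  'p': 2
  'r': 1
  't': 1
Maximum count = 2
Most frequent = 'a', 'p' (2 times each)


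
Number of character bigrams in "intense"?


Word: "intense" (length 7)
Number of 2-grams = length - 2 + 1 = 7 - 2 + 1
= 6


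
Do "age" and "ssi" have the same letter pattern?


Pattern of "age": [0, 1, 2]
Pattern of "ssi": [0, 0, 1]
Patterns do not match
Same pattern = No


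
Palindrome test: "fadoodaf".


Word: "fadoodaf"
Reversed: "fadoodaf"
Forward == Backward? fadoodaf == fadoodaf
Palindrome = Yes


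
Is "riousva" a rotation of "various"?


Word: "various", Candidate: "riousva"
Method: check if candidate is substring of word+word
"variousvarious" contains "riousva"? Yes
Is rotation = Yes


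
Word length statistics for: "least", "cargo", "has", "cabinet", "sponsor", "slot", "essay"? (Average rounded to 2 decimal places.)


Lengths: "least"=5, "cargo"=5, "has"=3, "cabinet"=7, "sponsor"=7, "slot"=4, "essay"=5
Sum = 36, Count = 7
Average = 36/7 = 5.14
= avg=5.14, min=3, max=7


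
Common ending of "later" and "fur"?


Word 1: "later"
Word 2: "fur"
Comparing from end:
  Pos -1: 'r' == 'r'
  Pos -2: 'e' != 'u' (stop)
LCS = "r" (length 1)


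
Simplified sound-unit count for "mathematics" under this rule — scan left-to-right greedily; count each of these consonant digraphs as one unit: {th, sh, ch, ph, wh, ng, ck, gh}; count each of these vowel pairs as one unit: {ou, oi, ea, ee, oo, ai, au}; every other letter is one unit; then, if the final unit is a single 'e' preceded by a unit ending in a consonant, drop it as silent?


Word: "mathematics" (11 letters)
Left-to-right scan:
  (1) 'm' (letter)
  (2) 'a' (letter)
  (3) 'th' (digraph)
  (4) 'e' (letter)
  (5) 'm' (letter)
  (6) 'a' (letter)
  (7) 't' (letter)
  (8) 'i' (letter)
  (9) 'c' (letter)
  (10) 's' (letter)
Units from scan: 10
Sound units = 10 units


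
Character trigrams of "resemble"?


Word: "resemble" (length 8)
Number of trigrams = 8 - 3 + 1 = 6
  Position 0: "res"
  Position 1: "ese"
  Position 2: "sem"
  Position 3: "emb"
  Position 4: "mbl"
  Position 5: "ble"
Trigrams = "res", "ese", "sem", "emb", "mbl", "ble"


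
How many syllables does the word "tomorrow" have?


Word: "tomorrow"
Syllable breakdown: to | mor | row
Counting: 3 parts
= 3 syllables


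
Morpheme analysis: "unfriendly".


Word: "unfriendly"
Morphemes: un- + friend + -ly
Each morpheme carries meaning
= 3 morphemes


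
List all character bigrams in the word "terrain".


Word: "terrain" (length 7)
Number of bigrams = 7 - 2 + 1 = 6
  Position 0: "te"
  Position 1: "er"
  Position 2: "rr"
  Position 3: "ra"
  Position 4: "ai"
  Position 5: "in"
Bigrams = "te", "er", "rr", "ra", "ai", "in"


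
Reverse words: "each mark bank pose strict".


Original: "each mark bank pose strict"
Words (1..n): each | mark | bank | pose | strict
Reversed (n..1): strict | pose | bank | mark | each
Result = "strict pose bank mark each"


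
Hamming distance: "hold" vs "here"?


Comparing character by character (same length = 4):
  Pos 0: 'h' vs 'h' =
  Pos 1: 'o' vs 'e' !=
  Pos 2: 'l' vs 'r' !=
  Pos 3: 'd' vs 'e' !=
Hamming distance = 3


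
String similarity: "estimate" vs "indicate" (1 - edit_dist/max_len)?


Word 1: "estimate" (length 8)
Word 2: "indicate" (length 8)
One optimal edit sequence:
  1. substitute 'e' -> 'i'  (+1)
  2. substitute 's' -> 'n'  (+1)
  3. substitute 't' -> 'd'  (+1)
  4. keep 'i'
  5. substitute 'm' -> 'c'  (+1)
  6. keep 'a'
  7. keep 't'
  8. keep 'e'
Edit distance = 4
Max length = max(8, 8) = 8
Similarity = 1 - 4/8
= 0.5000


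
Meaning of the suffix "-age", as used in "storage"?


Suffix: -age
As in: storage -> store + -age, with a spelling change
Meaning = result / collection


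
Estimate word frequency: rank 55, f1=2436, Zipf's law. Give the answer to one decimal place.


Zipf's law: f(r) = f(1) / r
f(1) = 2436
f(55) = 2436 / 55
= 44.3 occurrences


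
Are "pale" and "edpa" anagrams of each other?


Word 1: "pale" → sorted: aelp
Word 2: "edpa" → sorted: adep
Same letters? aelp != adep
Anagram = No


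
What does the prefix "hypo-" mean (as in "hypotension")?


Prefix: hypo-
As in: hypotension -> hypo- + tension
Meaning = under / below normal


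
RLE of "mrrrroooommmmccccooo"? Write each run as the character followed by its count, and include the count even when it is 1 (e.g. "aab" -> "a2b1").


String: "mrrrroooommmmccccooo"
Scanning for consecutive runs:
  'm' x 1
  'r' x 4
  'o' x 4
  'm' x 4
  'c' x 4
  'o' x 3
RLE = "m1r4o4m4c4o3"


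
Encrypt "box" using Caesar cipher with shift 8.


Word: "box"
Shift: 8
Each letter → (letter + shift) mod 26:
  'b' (1) + 8 = 9 → 'j'
  'o' (14) + 8 = 22 → 'w'
  'x' (23) + 8 = 5 → 'f'
Result = "jwf"


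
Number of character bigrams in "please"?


Word: "please" (length 6)
Number of 2-grams = length - 2 + 1 = 6 - 2 + 1
= 5


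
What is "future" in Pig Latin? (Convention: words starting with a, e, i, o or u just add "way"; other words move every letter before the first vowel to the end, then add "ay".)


Word: "future"
Starts with consonant(s) → move to end, add 'ay'
Consonant cluster: "f"
Pig Latin = "uturefay"


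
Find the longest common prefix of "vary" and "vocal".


Word 1: "vary"
Word 2: "vocal"
Comparing from start:
  Pos 0: 'v' == 'v'
  Pos 1: 'a' != 'o' (stop)
LCP = "v" (length 1)


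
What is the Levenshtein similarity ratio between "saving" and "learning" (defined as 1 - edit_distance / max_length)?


Word 1: "saving" (length 6)
Word 2: "learning" (length 8)
One optimal edit sequence:
  1. insert 'l'  (+1)
  2. substitute 's' -> 'e'  (+1)
  3. keep 'a'
  4. insert 'r'  (+1)
  5. substitute 'v' -> 'n'  (+1)
  6. keep 'i'
  7. keep 'n'
  8. keep 'g'
Edit distance = 4
Max length = max(6, 8) = 8
Similarity = 1 - 4/8
= 0.5000


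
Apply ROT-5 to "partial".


Word: "partial"
Shift: 5
Each letter → (letter + shift) mod 26:
  'p' (15) + 5 = 20 → 'u'
  'a' (0) + 5 = 5 → 'f'
  'r' (17) + 5 = 22 → 'w'
  't' (19) + 5 = 24 → 'y'
  'i' (8) + 5 = 13 → 'n'
  'a' (0) + 5 = 5 → 'f'
  'l' (11) + 5 = 16 → 'q'
Result = "ufwynfq"


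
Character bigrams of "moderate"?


Word: "moderate" (length 8)
Number of bigrams = 8 - 2 + 1 = 7
  Position 0: "mo"
  Position 1: "od"
  Position 2: "de"
  Position 3: "er"
  Position 4: "ra"
  Position 5: "at"
  Position 6: "te"
Bigrams = "mo", "od", "de", "er", "ra", "at", "te"


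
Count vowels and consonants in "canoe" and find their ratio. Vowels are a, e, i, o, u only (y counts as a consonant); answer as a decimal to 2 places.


Word: "canoe"
Vowels (a,e,i,o,u): 3
Consonants: 2
Ratio = 3/2
= 1.50


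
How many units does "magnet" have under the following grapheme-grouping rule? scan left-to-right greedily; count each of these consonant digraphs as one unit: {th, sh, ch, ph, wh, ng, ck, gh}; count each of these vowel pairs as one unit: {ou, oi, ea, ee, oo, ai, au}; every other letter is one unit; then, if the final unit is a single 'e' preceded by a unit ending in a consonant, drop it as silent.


Word: "magnet" (6 letters)
Left-to-right scan:
  [1] 'm' (letter)
  [2] 'a' (letter)
  [3] 'g' (letter)
  [4] 'n' (letter)
  [5] 'e' (letter)
  [6] 't' (letter)
Units from scan: 6
Sound units = 6 units


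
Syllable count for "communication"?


Word: "communication"
Syllable breakdown: com-mu-ni-ca-tion
Counting: 5 parts
= 5 syllables


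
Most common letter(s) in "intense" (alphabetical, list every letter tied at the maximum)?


Word: "intense"
Letter counts:
  'e': 2
  'i': 1
  'n': 2
  's': 1
  't': 1
Maximum count = 2
Most frequent = 'e', 'n' (2 times each)


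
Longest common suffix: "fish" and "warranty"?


Word 1: "fish"
Word 2: "warranty"
Comparing from end:
  Pos -1: 'h' != 'y' (stop)
LCS = "" (length 0)


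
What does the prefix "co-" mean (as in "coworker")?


Prefix: co-
Example: coworker (co- + worker)
Meaning = together


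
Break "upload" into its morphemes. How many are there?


Word: "upload"
Morphemes: up- / load
Each morpheme carries meaning
= 2 morphemes


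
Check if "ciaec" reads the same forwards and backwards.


Word: "ciaec"
Reversed: "ceaic"
Forward == Backward? ciaec != ceaic
Palindrome = No


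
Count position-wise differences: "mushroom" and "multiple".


Comparing character by character (same length = 8):
  Pos 0: 'm' vs 'm' =
  Pos 1: 'u' vs 'u' =
  Pos 2: 's' vs 'l' !=
  Pos 3: 'h' vs 't' !=
  Pos 4: 'r' vs 'i' !=
  Pos 5: 'o' vs 'p' !=
  Pos 6: 'o' vs 'l' !=
  Pos 7: 'm' vs 'e' !=
Hamming distance = 6


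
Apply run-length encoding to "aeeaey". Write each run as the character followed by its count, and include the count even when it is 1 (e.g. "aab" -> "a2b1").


String: "aeeaey"
Scanning for consecutive runs:
  'a' x 1
  'e' x 2
  'a' x 1
  'e' x 1
  'y' x 1
RLE = "a1e2a1e1y1"


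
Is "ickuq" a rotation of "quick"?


Word: "quick", Candidate: "ickuq"
Method: check if candidate is substring of word+word
"quickquick" contains "ickuq"? No
Is rotation = No


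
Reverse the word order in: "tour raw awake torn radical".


Original: "tour raw awake torn radical"
Words (1..n): tour | raw | awake | torn | radical
Reversed (n..1): radical | torn | awake | raw | tour
Result = "radical torn awake raw tour"


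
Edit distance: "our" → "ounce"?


Word 1: "our" (length 3)
Word 2: "ounce" (length 5)
One optimal edit sequence (insert/delete/substitute each cost 1):
  1. keep 'o'
  2. keep 'u'
  3. insert 'n'  (+1)
  4. insert 'c'  (+1)
  5. substitute 'r' -> 'e'  (+1)
Total edit operations: 3
Edit distance = 3


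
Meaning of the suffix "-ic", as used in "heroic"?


Suffix: -ic
As in: heroic -> hero + -ic
Meaning = relating to


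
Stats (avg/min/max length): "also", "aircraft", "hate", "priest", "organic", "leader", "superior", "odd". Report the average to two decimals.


Lengths: "also"=4, "aircraft"=8, "hate"=4, "priest"=6, "organic"=7, "leader"=6, "superior"=8, "odd"=3
Sum = 46, Count = 8
Average = 46/8 = 5.75
= avg=5.75, min=3, max=8


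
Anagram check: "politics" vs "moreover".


Word 1: "politics" → sorted: ciilopst
Word 2: "moreover" → sorted: eemoorrv
Same letters? ciilopst != eemoorrv
Anagram = No


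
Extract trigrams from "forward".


Word: "forward" (length 7)
Number of trigrams = 7 - 3 + 1 = 5
  Position 0: "for"
  Position 1: "orw"
  Position 2: "rwa"
  Position 3: "war"
  Position 4: "ard"
Trigrams = "for", "orw", "rwa", "war", "ard"


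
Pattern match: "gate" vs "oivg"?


Pattern of "gate": [0, 1, 2, 3]
Pattern of "oivg": [0, 1, 2, 3]
Patterns match
Same pattern = Yes


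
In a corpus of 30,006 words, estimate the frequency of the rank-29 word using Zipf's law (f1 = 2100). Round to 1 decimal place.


Zipf's law: f(r) = f(1) / r
f(1) = 2100
f(29) = 2100 / 29
= 72.4 occurrences


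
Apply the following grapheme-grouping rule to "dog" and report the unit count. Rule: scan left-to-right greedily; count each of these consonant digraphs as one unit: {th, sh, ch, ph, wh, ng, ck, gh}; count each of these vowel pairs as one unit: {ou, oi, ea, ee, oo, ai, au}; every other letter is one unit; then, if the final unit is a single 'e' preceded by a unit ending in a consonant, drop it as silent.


Word: "dog" (3 letters)
Left-to-right scan:
  (1) 'd' (letter)
  (2) 'o' (letter)
  (3) 'g' (letter)
Units from scan: 3
Sound units = 3 units


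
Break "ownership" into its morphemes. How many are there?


Word: "ownership"
Morphemes: own + -er + -ship
Each morpheme carries meaning
= 3 morphemes


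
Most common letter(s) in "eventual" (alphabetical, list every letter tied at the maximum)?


Word: "eventual"
Letter counts:
  'a': 1
  'e': 2
  'l': 1
  'n': 1
  't': 1
  'u': 1
  'v': 1
Maximum count = 2
Most frequent = 'e' (2 times each)


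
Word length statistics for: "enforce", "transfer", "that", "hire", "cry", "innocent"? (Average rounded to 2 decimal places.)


Lengths: "enforce"=7, "transfer"=8, "that"=4, "hire"=4, "cry"=3, "innocent"=8
Sum = 34, Count = 6
Average = 34/6 = 5.67
= avg=5.67, min=3, max=8


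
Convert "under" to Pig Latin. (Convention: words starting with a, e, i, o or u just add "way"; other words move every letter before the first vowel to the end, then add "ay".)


Word: "under"
Starts with vowel → add 'way'
Pig Latin = "underway"


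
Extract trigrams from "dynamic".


Word: "dynamic" (length 7)
Number of trigrams = 7 - 3 + 1 = 5
  Position 0: "dyn"
  Position 1: "yna"
  Position 2: "nam"
  Position 3: "ami"
  Position 4: "mic"
Trigrams = "dyn", "yna", "nam", "ami", "mic"


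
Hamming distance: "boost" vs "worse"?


Comparing character by character (same length = 5):
  Pos 0: 'b' vs 'w' !=
  Pos 1: 'o' vs 'o' =
  Pos 2: 'o' vs 'r' !=
  Pos 3: 's' vs 's' =
  Pos 4: 't' vs 'e' !=
Hamming distance = 3


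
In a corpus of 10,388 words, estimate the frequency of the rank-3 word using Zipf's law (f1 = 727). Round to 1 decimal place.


Zipf's law: f(r) = f(1) / r
f(1) = 727
f(3) = 727 / 3
= 242.3 occurrences


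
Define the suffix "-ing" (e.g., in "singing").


Suffix: -ing
Example: singing (sing + -ing)
Meaning = present participle


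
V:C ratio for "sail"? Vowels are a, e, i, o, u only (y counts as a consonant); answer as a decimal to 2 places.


Word: "sail"
Vowels (a,e,i,o,u): 2
Consonants: 2
Ratio = 2/2
= 1.00


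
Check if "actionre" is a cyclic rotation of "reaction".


Word: "reaction", Candidate: "actionre"
Method: check if candidate is substring of word+word
"reactionreaction" contains "actionre"? Yes
Is rotation = Yes


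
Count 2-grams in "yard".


Word: "yard" (length 4)
Number of 2-grams = length - 2 + 1 = 4 - 2 + 1
= 3


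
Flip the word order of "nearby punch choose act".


Original: "nearby punch choose act"
Words (1..n): nearby | punch | choose | act
Reversed (n..1): act | choose | punch | nearby
Result = "act choose punch nearby"


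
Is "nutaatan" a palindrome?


Word: "nutaatan"
Reversed: "nataatun"
Forward == Backward? nutaatan != nataatun
Palindrome = No


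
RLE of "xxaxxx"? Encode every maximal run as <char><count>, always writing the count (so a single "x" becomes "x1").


String: "xxaxxx"
Scanning for consecutive runs:
  'x' x 2
  'a' x 1
  'x' x 3
RLE = "x2a1x3"


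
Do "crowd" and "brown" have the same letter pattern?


Pattern of "crowd": [0, 1, 2, 3, 4]
Pattern of "brown": [0, 1, 2, 3, 4]
Patterns match
Same pattern = Yes


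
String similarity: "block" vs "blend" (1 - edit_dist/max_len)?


Word 1: "block" (length 5)
Word 2: "blend" (length 5)
One optimal edit sequence:
  1. keep 'b'
  2. keep 'l'
  3. substitute 'o' -> 'e'  (+1)
  4. substitute 'c' -> 'n'  (+1)
  5. substitute 'k' -> 'd'  (+1)
Edit distance = 3
Max length = max(5, 5) = 5
Similarity = 1 - 3/5
= 0.4000


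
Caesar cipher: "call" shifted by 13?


Word: "call"
Shift: 13
Each letter → (letter + shift) mod 26:
  'c' (2) + 13 = 15 → 'p'
  'a' (0) + 13 = 13 → 'n'
  'l' (11) + 13 = 24 → 'y'
  'l' (11) + 13 = 24 → 'y'
Result = "pnyy"


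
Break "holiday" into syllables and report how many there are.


Word: "holiday"
Syllable breakdown: hol · i · day
Counting: 3 parts
= 3 syllables


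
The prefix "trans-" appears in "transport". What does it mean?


Prefix: trans-
As in: transport -> trans- + port
Meaning = across


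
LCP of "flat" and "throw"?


Word 1: "flat"
Word 2: "throw"
Comparing from start:
  Pos 0: 'f' != 't' (stop)
LCP = "" (length 0)


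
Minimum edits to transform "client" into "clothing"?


Word 1: "client" (length 6)
Word 2: "clothing" (length 8)
One optimal edit sequence (insert/delete/substitute each cost 1):
  1. keep 'c'
  2. keep 'l'
  3. insert 'o'  (+1)
  4. insert 't'  (+1)
  5. substitute 'i' -> 'h'  (+1)
  6. substitute 'e' -> 'i'  (+1)
  7. keep 'n'
  8. substitute 't' -> 'g'  (+1)
Total edit operations: 5
Edit distance = 5


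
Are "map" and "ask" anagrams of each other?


Word 1: "map" → sorted: amp
Word 2: "ask" → sorted: aks
Same letters? amp != aks
Anagram = No


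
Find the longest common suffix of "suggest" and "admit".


Word 1: "suggest"
Word 2: "admit"
Comparing from end:
  Pos -1: 't' == 't'
  Pos -2: 's' != 'i' (stop)
LCS = "t" (length 1)


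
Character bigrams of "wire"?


Word: "wire" (length 4)
Number of bigrams = 4 - 2 + 1 = 3
  Position 0: "wi"
  Position 1: "ir"
  Position 2: "re"
Bigrams = "wi", "ir", "re"


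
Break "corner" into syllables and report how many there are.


Word: "corner"
Syllable breakdown: cor / ner
Counting: 2 parts
= 2 syllables


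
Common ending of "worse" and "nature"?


Word 1: "worse"
Word 2: "nature"
Comparing from end:
  Pos -1: 'e' == 'e'
  Pos -2: 's' != 'r' (stop)
LCS = "e" (length 1)


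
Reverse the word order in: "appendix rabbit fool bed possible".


Original: "appendix rabbit fool bed possible"
Words (1..n): appendix | rabbit | fool | bed | possible
Reversed (n..1): possible | bed | fool | rabbit | appendix
Result = "possible bed fool rabbit appendix"


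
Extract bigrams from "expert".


Word: "expert" (length 6)
Number of bigrams = 6 - 2 + 1 = 5
  Position 0: "ex"
  Position 1: "xp"
  Position 2: "pe"
  Position 3: "er"
  Position 4: "rt"
Bigrams = "ex", "xp", "pe", "er", "rt"


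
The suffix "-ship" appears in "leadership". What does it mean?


Suffix: -ship
As in: leadership -> leader + -ship
Meaning = state / position


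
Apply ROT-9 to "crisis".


Word: "crisis"
Shift: 9
Each letter → (letter + shift) mod 26:
  'c' (2) + 9 = 11 → 'l'
  'r' (17) + 9 = 0 → 'a'
  'i' (8) + 9 = 17 → 'r'
  's' (18) + 9 = 1 → 'b'
  'i' (8) + 9 = 17 → 'r'
  's' (18) + 9 = 1 → 'b'
Result = "larbrb"


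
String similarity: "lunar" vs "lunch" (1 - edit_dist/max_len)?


Word 1: "lunar" (length 5)
Word 2: "lunch" (length 5)
One optimal edit sequence:
  1. keep 'l'
  2. keep 'u'
  3. keep 'n'
  4. substitute 'a' -> 'c'  (+1)
  5. substitute 'r' -> 'h'  (+1)
Edit distance = 2
Max length = max(5, 5) = 5
Similarity = 1 - 2/5
= 0.6000


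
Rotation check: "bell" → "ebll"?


Word: "bell", Candidate: "ebll"
Method: check if candidate is substring of word+word
"bellbell" contains "ebll"? No
Is rotation = No


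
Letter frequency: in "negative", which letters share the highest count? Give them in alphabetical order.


Word: "negative"
Letter counts:
  'a': 1
  'e': 2
  'g': 1
  'i': 1
  'n': 1
  't': 1
  'v': 1
Maximum count = 2
Most frequent = 'e' (2 times each)


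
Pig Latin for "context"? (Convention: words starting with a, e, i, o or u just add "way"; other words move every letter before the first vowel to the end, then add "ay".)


Word: "context"
Starts with consonant(s) → move to end, add 'ay'
Consonant cluster: "c"
Pig Latin = "ontextcay"


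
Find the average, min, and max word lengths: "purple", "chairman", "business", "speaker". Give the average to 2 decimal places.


Lengths: "purple"=6, "chairman"=8, "business"=8, "speaker"=7
Sum = 29, Count = 4
Average = 29/4 = 7.25
= avg=7.25, min=6, max=8


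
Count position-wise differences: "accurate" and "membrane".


Comparing character by character (same length = 8):
  Pos 0: 'a' vs 'm' !=
  Pos 1: 'c' vs 'e' !=
  Pos 2: 'c' vs 'm' !=
  Pos 3: 'u' vs 'b' !=
  Pos 4: 'r' vs 'r' =
  Pos 5: 'a' vs 'a' =
  Pos 6: 't' vs 'n' !=
  Pos 7: 'e' vs 'e' =
Hamming distance = 5


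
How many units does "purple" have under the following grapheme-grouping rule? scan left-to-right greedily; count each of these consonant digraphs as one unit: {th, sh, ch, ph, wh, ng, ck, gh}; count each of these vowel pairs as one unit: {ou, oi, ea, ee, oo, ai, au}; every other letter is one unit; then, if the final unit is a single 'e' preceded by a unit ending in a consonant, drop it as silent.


Word: "purple" (6 letters)
Left-to-right scan:
  [1] 'p' (letter)
  [2] 'u' (letter)
  [3] 'r' (letter)
  [4] 'p' (letter)
  [5] 'l' (letter)
  [6] 'e' (letter)
Units from scan: 6
Final unit is 'e' after a consonant -> drop as silent (-1)
Sound units = 5 units


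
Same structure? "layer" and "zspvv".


Pattern of "layer": [0, 1, 2, 3, 4]
Pattern of "zspvv": [0, 1, 2, 3, 3]
Patterns do not match
Same pattern = No


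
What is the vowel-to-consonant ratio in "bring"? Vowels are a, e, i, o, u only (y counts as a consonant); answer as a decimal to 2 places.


Word: "bring"
Vowels (a,e,i,o,u): 1
Consonants: 4
Ratio = 1/4
= 0.25


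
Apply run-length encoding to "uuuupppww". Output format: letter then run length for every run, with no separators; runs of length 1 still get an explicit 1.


String: "uuuupppww"
Scanning for consecutive runs:
  'u' x 4
  'p' x 3
  'w' x 2
RLE = "u4p3w2"


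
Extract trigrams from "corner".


Word: "corner" (length 6)
Number of trigrams = 6 - 3 + 1 = 4
  Position 0: "cor"
  Position 1: "orn"
  Position 2: "rne"
  Position 3: "ner"
Trigrams = "cor", "orn", "rne", "ner"


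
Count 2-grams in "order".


Word: "order" (length 5)
Number of 2-grams = length - 2 + 1 = 5 - 2 + 1
= 4


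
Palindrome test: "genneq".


Word: "genneq"
Reversed: "qenneg"
Forward == Backward? genneq != qenneg
Palindrome = No


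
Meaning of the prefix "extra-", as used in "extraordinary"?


Prefix: extra-
Example: extraordinary (extra- + ordinary)
Meaning = beyond


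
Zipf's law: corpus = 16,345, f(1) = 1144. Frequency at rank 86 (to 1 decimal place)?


Zipf's law: f(r) = f(1) / r
f(1) = 1144
f(86) = 1144 / 86
= 13.3 occurrences


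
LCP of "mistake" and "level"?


Word 1: "mistake"
Word 2: "level"
Comparing from start:
  Pos 0: 'm' != 'l' (stop)
LCP = "" (length 0)


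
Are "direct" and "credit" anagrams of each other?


Word 1: "direct" → sorted: cdeirt
Word 2: "credit" → sorted: cdeirt
Same letters? cdeirt == cdeirt
Anagram = Yes


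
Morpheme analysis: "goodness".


Word: "goodness"
Morphemes: good + -ness
Each morpheme carries meaning
= 2 morphemes


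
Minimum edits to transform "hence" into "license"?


Word 1: "hence" (length 5)
Word 2: "license" (length 7)
One optimal edit sequence (insert/delete/substitute each cost 1):
  1. insert 'l'  (+1)
  2. insert 'i'  (+1)
  3. substitute 'h' -> 'c'  (+1)
  4. keep 'e'
  5. keep 'n'
  6. substitute 'c' -> 's'  (+1)
  7. keep 'e'
Total edit operations: 4
Edit distance = 4


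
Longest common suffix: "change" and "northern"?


Word 1: "change"
Word 2: "northern"
Comparing from end:
  Pos -1: 'e' != 'n' (stop)
LCS = "" (length 0)


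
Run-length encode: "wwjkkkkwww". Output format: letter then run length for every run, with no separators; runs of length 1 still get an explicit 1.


String: "wwjkkkkwww"
Scanning for consecutive runs:
  'w' x 2
  'j' x 1
  'k' x 4
  'w' x 3
RLE = "w2j1k4w3"


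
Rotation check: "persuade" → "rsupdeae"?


Word: "persuade", Candidate: "rsupdeae"
Method: check if candidate is substring of word+word
"persuadepersuade" contains "rsupdeae"? No
Is rotation = No


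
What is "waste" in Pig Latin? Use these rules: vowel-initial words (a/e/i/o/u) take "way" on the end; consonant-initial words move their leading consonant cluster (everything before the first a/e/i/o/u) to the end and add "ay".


Word: "waste"
Starts with consonant(s) → move to end, add 'ay'
Consonant cluster: "w"
Pig Latin = "asteway"


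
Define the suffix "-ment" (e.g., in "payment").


Suffix: -ment
Example: payment (pay + -ment)
Meaning = result of action


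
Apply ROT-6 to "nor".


Word: "nor"
Shift: 6
Each letter → (letter + shift) mod 26:
  'n' (13) + 6 = 19 → 't'
  'o' (14) + 6 = 20 → 'u'
  'r' (17) + 6 = 23 → 'x'
Result = "tux"


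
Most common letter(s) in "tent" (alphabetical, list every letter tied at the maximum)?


Word: "tent"
Letter counts:
  'e': 1
  'n': 1
  't': 2
Maximum count = 2
Most frequent = 't' (2 times each)


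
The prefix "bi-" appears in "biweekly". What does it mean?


Prefix: bi-
Example: biweekly = bi- + weekly
Meaning = two


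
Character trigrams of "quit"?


Word: "quit" (length 4)
Number of trigrams = 4 - 3 + 1 = 2
  Position 0: "qui"
  Position 1: "uit"
Trigrams = "qui", "uit"


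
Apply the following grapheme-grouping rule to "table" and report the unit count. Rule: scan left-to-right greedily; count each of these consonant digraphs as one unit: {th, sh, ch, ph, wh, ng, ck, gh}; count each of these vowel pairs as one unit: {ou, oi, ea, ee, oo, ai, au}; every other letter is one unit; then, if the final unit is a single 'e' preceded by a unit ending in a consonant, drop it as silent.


Word: "table" (5 letters)
Left-to-right scan:
  1. 't' (letter)
  2. 'a' (letter)
  3. 'b' (letter)
  4. 'l' (letter)
  5. 'e' (letter)
Units from scan: 5
Final unit is 'e' after a consonant -> drop as silent (-1)
Sound units = 4 units


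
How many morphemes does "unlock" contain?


Word: "unlock"
Morphemes: un- / lock
Each morpheme carries meaning
= 2 morphemes


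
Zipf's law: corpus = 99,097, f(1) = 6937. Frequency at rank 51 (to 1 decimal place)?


Zipf's law: f(r) = f(1) / r
f(1) = 6937
f(51) = 6937 / 51
= 136.0 occurrences


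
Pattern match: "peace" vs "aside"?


Pattern of "peace": [0, 1, 2, 3, 1]
Pattern of "aside": [0, 1, 2, 3, 4]
Patterns do not match
Same pattern = No


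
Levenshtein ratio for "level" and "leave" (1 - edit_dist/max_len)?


Word 1: "level" (length 5)
Word 2: "leave" (length 5)
One optimal edit sequence:
  1. keep 'l'
  2. keep 'e'
  3. insert 'a'  (+1)
  4. keep 'v'
  5. keep 'e'
  6. delete 'l'  (+1)
Edit distance = 2
Max length = max(5, 5) = 5
Similarity = 1 - 2/5
= 0.6000


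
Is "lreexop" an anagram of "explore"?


Word 1: "explore" → sorted: eeloprx
Word 2: "lreexop" → sorted: eeloprx
Same letters? eeloprx == eeloprx
Anagram = Yes


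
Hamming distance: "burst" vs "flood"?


Comparing character by character (same length = 5):
  Pos 0: 'b' vs 'f' !=
  Pos 1: 'u' vs 'l' !=
  Pos 2: 'r' vs 'o' !=
  Pos 3: 's' vs 'o' !=
  Pos 4: 't' vs 'd' !=
Hamming distance = 5


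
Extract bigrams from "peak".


Word: "peak" (length 4)
Number of bigrams = 4 - 2 + 1 = 3
  Position 0: "pe"
  Position 1: "ea"
  Position 2: "ak"
Bigrams = "pe", "ea", "ak"


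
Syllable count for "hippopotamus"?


Word: "hippopotamus"
Syllable breakdown: hip · po · pot · a · mus
Counting: 5 parts
= 5 syllables


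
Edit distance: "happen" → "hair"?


Word 1: "happen" (length 6)
Word 2: "hair" (length 4)
One optimal edit sequence (insert/delete/substitute each cost 1):
  1. keep 'h'
  2. keep 'a'
  3. delete 'p'  (+1)
  4. delete 'p'  (+1)
  5. substitute 'e' -> 'i'  (+1)
  6. substitute 'n' -> 'r'  (+1)
Total edit operations: 4
Edit distance = 4


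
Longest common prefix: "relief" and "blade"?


Word 1: "relief"
Word 2: "blade"
Comparing from start:
  Pos 0: 'r' != 'b' (stop)
LCP = "" (length 0)


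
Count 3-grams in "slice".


Word: "slice" (length 5)
Number of 3-grams = length - 3 + 1 = 5 - 3 + 1
= 3


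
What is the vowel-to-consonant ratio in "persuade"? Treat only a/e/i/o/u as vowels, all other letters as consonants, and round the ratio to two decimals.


Word: "persuade"
Vowels (a,e,i,o,u): 4
Consonants: 4
Ratio = 4/4
= 1.00


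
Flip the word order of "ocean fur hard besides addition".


Original: "ocean fur hard besides addition"
Words (1..n): ocean | fur | hard | besides | addition
Reversed (n..1): addition | besides | hard | fur | ocean
Result = "addition besides hard fur ocean"


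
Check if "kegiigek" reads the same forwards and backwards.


Word: "kegiigek"
Reversed: "kegiigek"
Forward == Backward? kegiigek == kegiigek
Palindrome = Yes


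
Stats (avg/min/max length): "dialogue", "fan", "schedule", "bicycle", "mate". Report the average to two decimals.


Lengths: "dialogue"=8, "fan"=3, "schedule"=8, "bicycle"=7, "mate"=4
Sum = 30, Count = 5
Average = 30/5 = 6.00
= avg=6.00, min=3, max=8


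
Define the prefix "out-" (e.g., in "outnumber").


Prefix: out-
Example: outnumber (out- + number)
Meaning = surpass


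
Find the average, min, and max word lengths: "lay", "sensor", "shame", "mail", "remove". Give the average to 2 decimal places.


Lengths: "lay"=3, "sensor"=6, "shame"=5, "mail"=4, "remove"=6
Sum = 24, Count = 5
Average = 24/5 = 4.80
= avg=4.80, min=3, max=6


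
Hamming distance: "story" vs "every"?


Comparing character by character (same length = 5):
  Pos 0: 's' vs 'e' !=
  Pos 1: 't' vs 'v' !=
  Pos 2: 'o' vs 'e' !=
  Pos 3: 'r' vs 'r' =
  Pos 4: 'y' vs 'y' =
Hamming distance = 3


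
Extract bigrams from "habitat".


Word: "habitat" (length 7)
Number of bigrams = 7 - 2 + 1 = 6
  Position 0: "ha"
  Position 1: "ab"
  Position 2: "bi"
  Position 3: "it"
  Position 4: "ta"
  Position 5: "at"
Bigrams = "ha", "ab", "bi", "it", "ta", "at"


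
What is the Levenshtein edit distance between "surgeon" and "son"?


Word 1: "surgeon" (length 7)
Word 2: "son" (length 3)
One optimal edit sequence (insert/delete/substitute each cost 1):
  1. keep 's'
  2. delete 'u'  (+1)
  3. delete 'r'  (+1)
  4. delete 'g'  (+1)
  5. delete 'e'  (+1)
  6. keep 'o'
  7. keep 'n'
Total edit operations: 4
Edit distance = 4


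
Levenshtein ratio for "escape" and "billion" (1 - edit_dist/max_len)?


Word 1: "escape" (length 6)
Word 2: "billion" (length 7)
One optimal edit sequence:
  1. insert 'b'  (+1)
  2. substitute 'e' -> 'i'  (+1)
  3. substitute 's' -> 'l'  (+1)
  4. substitute 'c' -> 'l'  (+1)
  5. substitute 'a' -> 'i'  (+1)
  6. substitute 'p' -> 'o'  (+1)
  7. substitute 'e' -> 'n'  (+1)
Edit distance = 7
Max length = max(6, 7) = 7
Similarity = 1 - 7/7
= 0.0000


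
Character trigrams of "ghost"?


Word: "ghost" (length 5)
Number of trigrams = 5 - 3 + 1 = 3
  Position 0: "gho"
  Position 1: "hos"
  Position 2: "ost"
Trigrams = "gho", "hos", "ost"


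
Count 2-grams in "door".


Word: "door" (length 4)
Number of 2-grams = length - 2 + 1 = 4 - 2 + 1
= 3


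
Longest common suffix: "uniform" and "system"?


Word 1: "uniform"
Word 2: "system"
Comparing from end:
  Pos -1: 'm' == 'm'
  Pos -2: 'r' != 'e' (stop)
LCS = "m" (length 1)


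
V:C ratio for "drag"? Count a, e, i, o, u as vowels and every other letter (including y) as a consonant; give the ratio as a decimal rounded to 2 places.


Word: "drag"
Vowels (a,e,i,o,u): 1
Consonants: 3
Ratio = 1/3
= 0.33


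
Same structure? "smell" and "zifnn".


Pattern of "smell": [0, 1, 2, 3, 3]
Pattern of "zifnn": [0, 1, 2, 3, 3]
Patterns match
Same pattern = Yes


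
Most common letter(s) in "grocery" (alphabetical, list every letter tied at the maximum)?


Word: "grocery"
Letter counts:
  'c': 1
  'e': 1
  'g': 1
  'o': 1
  'r': 2
  'y': 1
Maximum count = 2
Most frequent = 'r' (2 times each)


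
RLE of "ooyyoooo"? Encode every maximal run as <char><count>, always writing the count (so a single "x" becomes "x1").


String: "ooyyoooo"
Scanning for consecutive runs:
  'o' x 2
  'y' x 2
  'o' x 4
RLE = "o2y2o4"


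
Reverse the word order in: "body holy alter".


Original: "body holy alter"
Words (1..n): body | holy | alter
Reversed (n..1): alter | holy | body
Result = "alter holy body"


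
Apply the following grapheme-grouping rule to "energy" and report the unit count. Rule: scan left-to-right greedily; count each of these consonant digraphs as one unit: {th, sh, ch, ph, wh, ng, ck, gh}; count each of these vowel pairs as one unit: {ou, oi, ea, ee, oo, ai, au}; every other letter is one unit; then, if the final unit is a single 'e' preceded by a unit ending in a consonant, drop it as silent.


Word: "energy" (6 letters)
Left-to-right scan:
  1. 'e' (letter)
  2. 'n' (letter)
  3. 'e' (letter)
  4. 'r' (letter)
  5. 'g' (letter)
  6. 'y' (letter)
Units from scan: 6
Sound units = 6 units


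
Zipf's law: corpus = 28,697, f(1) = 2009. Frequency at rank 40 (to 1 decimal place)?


Zipf's law: f(r) = f(1) / r
f(1) = 2009
f(40) = 2009 / 40
= 50.2 occurrences


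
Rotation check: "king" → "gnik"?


Word: "king", Candidate: "gnik"
Method: check if candidate is substring of word+word
"kingking" contains "gnik"? No
Is rotation = No


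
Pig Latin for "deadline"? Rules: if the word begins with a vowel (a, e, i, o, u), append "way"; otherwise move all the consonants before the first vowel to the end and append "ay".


Word: "deadline"
Starts with consonant(s) → move to end, add 'ay'
Consonant cluster: "d"
Pig Latin = "eadlineday"


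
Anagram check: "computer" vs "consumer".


Word 1: "computer" → sorted: cemoprtu
Word 2: "consumer" → sorted: cemnorsu
Same letters? cemoprtu != cemnorsu
Anagram = No


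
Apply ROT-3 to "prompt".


Word: "prompt"
Shift: 3
Each letter → (letter + shift) mod 26:
  'p' (15) + 3 = 18 → 's'
  'r' (17) + 3 = 20 → 'u'
  'o' (14) + 3 = 17 → 'r'
  'm' (12) + 3 = 15 → 'p'
  'p' (15) + 3 = 18 → 's'
  't' (19) + 3 = 22 → 'w'
Result = "surpsw"


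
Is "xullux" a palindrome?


Word: "xullux"
Reversed: "xullux"
Forward == Backward? xullux == xullux
Palindrome = Yes


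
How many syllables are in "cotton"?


Word: "cotton"
Syllable breakdown: cot | ton
Counting: 2 parts
= 2 syllables


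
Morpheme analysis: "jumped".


Word: "jumped"
Morphemes: jump | -ed
Each morpheme carries meaning
= 2 morphemes


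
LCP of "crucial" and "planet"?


Word 1: "crucial"
Word 2: "planet"
Comparing from start:
  Pos 0: 'c' != 'p' (stop)
LCP = "" (length 0)


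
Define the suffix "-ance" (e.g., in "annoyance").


Suffix: -ance
As in: annoyance -> annoy + -ance
Meaning = state of


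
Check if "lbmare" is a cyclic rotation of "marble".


Word: "marble", Candidate: "lbmare"
Method: check if candidate is substring of word+word
"marblemarble" contains "lbmare"? No
Is rotation = No


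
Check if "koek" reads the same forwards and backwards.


Word: "koek"
Reversed: "keok"
Forward == Backward? koek != keok
Palindrome = No


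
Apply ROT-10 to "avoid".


Word: "avoid"
Shift: 10
Each letter → (letter + shift) mod 26:
  'a' (0) + 10 = 10 → 'k'
  'v' (21) + 10 = 5 → 'f'
  'o' (14) + 10 = 24 → 'y'
  'i' (8) + 10 = 18 → 's'
  'd' (3) + 10 = 13 → 'n'
Result = "kfysn"


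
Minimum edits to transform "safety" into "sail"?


Word 1: "safety" (length 6)
Word 2: "sail" (length 4)
One optimal edit sequence (insert/delete/substitute each cost 1):
  1. keep 's'
  2. keep 'a'
  3. delete 'f'  (+1)
  4. delete 'e'  (+1)
  5. substitute 't' -> 'i'  (+1)
  6. substitute 'y' -> 'l'  (+1)
Total edit operations: 4
Edit distance = 4


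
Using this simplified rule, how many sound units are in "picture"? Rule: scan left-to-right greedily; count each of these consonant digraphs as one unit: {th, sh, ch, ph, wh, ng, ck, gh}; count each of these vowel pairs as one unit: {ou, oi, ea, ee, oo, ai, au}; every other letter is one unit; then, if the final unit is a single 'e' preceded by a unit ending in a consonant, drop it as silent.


Word: "picture" (7 letters)
Left-to-right scan:
  1. 'p' (letter)
  2. 'i' (letter)
  3. 'c' (letter)
  4. 't' (letter)
  5. 'u' (letter)
  6. 'r' (letter)
  7. 'e' (letter)
Units from scan: 7
Final unit is 'e' after a consonant -> drop as silent (-1)
Sound units = 6 units


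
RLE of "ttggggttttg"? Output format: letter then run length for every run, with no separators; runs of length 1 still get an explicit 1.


String: "ttggggttttg"
Scanning for consecutive runs:
  't' x 2
  'g' x 4
  't' x 4
  'g' x 1
RLE = "t2g4t4g1"


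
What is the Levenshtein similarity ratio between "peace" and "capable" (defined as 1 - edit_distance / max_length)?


Word 1: "peace" (length 5)
Word 2: "capable" (length 7)
One optimal edit sequence:
  1. insert 'c'  (+1)
  2. insert 'a'  (+1)
  3. keep 'p'
  4. substitute 'e' -> 'a'  (+1)
  5. substitute 'a' -> 'b'  (+1)
  6. substitute 'c' -> 'l'  (+1)
  7. keep 'e'
Edit distance = 5
Max length = max(5, 7) = 7
Similarity = 1 - 5/7
= 0.2857


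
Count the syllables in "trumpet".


Word: "trumpet"
Syllable breakdown: trum · pet
Counting: 2 parts
= 2 syllables


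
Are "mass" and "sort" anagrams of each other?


Word 1: "mass" → sorted: amss
Word 2: "sort" → sorted: orst
Same letters? amss != orst
Anagram = No


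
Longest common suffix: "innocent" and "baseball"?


Word 1: "innocent"
Word 2: "baseball"
Comparing from end:
  Pos -1: 't' != 'l' (stop)
LCS = "" (length 0)


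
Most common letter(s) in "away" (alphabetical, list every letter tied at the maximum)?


Word: "away"
Letter counts:
  'a': 2
  'w': 1
  'y': 1
Maximum count = 2
Most frequent = 'a' (2 times each)


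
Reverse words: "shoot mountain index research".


Original: "shoot mountain index research"
Words (1..n): shoot | mountain | index | research
Reversed (n..1): research | index | mountain | shoot
Result = "research index mountain shoot"


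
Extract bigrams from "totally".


Word: "totally" (length 7)
Number of bigrams = 7 - 2 + 1 = 6
  Position 0: "to"
  Position 1: "ot"
  Position 2: "ta"
  Position 3: "al"
  Position 4: "ll"
  Position 5: "ly"
Bigrams = "to", "ot", "ta", "al", "ll", "ly"


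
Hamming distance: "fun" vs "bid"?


Comparing character by character (same length = 3):
  Pos 0: 'f' vs 'b' !=
  Pos 1: 'u' vs 'i' !=
  Pos 2: 'n' vs 'd' !=
Hamming distance = 3


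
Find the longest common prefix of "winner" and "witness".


Word 1: "winner"
Word 2: "witness"
Comparing from start:
  Pos 0: 'w' == 'w'
  Pos 1: 'i' == 'i'
  Pos 2: 'n' != 't' (stop)
LCP = "wi" (length 2)


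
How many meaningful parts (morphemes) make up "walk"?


Word: "walk"
Morphemes: walk
Each morpheme carries meaning
= 1 morpheme


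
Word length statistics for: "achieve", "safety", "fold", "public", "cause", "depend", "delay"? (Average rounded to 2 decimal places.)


Lengths: "achieve"=7, "safety"=6, "fold"=4, "public"=6, "cause"=5, "depend"=6, "delay"=5
Sum = 39, Count = 7
Average = 39/7 = 5.57
= avg=5.57, min=4, max=7


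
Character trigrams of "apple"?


Word: "apple" (length 5)
Number of trigrams = 5 - 3 + 1 = 3
  Position 0: "app"
  Position 1: "ppl"
  Position 2: "ple"
Trigrams = "app", "ppl", "ple"


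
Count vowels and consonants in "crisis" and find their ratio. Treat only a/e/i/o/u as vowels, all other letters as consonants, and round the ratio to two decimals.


Word: "crisis"
Vowels (a,e,i,o,u): 2
Consonants: 4
Ratio = 2/4
= 0.50


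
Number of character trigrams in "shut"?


Word: "shut" (length 4)
Number of 3-grams = length - 3 + 1 = 4 - 3 + 1
= 2


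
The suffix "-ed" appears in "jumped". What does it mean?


Suffix: -ed
As in: jumped -> jump + -ed
Meaning = past tense


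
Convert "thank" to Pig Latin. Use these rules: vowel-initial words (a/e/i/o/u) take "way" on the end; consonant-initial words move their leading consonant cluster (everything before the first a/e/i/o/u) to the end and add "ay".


Word: "thank"
Starts with consonant(s) → move to end, add 'ay'
Consonant cluster: "th"
Pig Latin = "ankthay"


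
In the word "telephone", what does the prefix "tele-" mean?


Prefix: tele-
Example: telephone (tele- + phone)
Meaning = distant


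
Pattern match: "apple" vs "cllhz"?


Pattern of "apple": [0, 1, 1, 2, 3]
Pattern of "cllhz": [0, 1, 1, 2, 3]
Patterns match
Same pattern = Yes


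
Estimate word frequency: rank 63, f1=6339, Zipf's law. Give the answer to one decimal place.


Zipf's law: f(r) = f(1) / r
f(1) = 6339
f(63) = 6339 / 63
= 100.6 occurrences
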